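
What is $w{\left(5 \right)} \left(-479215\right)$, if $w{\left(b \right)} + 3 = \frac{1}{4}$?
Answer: $\frac{5271365}{4} \approx 1.3178 \cdot 10^{6}$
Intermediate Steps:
$w{\left(b \right)} = - \frac{11}{4}$ ($w{\left(b \right)} = -3 + \frac{1}{4} = - \frac{11}{4}$)
$w{\left(5 \right)} \left(-479215\right) = \left(- \frac{11}{4}\right) \left(-479215\right) = \frac{5271365}{4}$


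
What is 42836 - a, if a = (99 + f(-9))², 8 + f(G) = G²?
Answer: 13252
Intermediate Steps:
f(G) = -8 + G²
a = 29584 (a = (99 + (-8 + (-9)²))² = (99 + (-8 + 81))² = (99 + 73)² = 172² = 29584)
42836 - a = 42836 - 1*29584 = 42836 - 29584 = 13252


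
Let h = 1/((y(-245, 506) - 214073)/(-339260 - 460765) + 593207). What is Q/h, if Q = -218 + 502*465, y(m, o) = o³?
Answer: 36882562536180928/266675 ≈ 1.3831e+11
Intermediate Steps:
Q = 233212 (Q = -218 + 233430 = 233212)
h = 266675/158150363344 (h = 1/((506³ - 214073)/(-339260 - 460765) + 593207) = 1/((129554216 - 214073)/(-800025) + 593207) = 1/(129340143*(-1/800025) + 593207) = 1/(-43113381/266675 + 593207) = 1/(158150363344/266675) = 266675/158150363344 ≈ 1.6862e-6)
Q/h = 233212/(266675/158150363344) = 233212*(158150363344/266675) = 36882562536180928/266675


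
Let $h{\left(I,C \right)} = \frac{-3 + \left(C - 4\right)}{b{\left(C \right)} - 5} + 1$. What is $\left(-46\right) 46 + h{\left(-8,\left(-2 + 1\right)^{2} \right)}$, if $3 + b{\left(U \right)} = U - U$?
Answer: $- \frac{8457}{4} \approx -2114.3$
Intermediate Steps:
$b{\left(U \right)} = -3$ ($b{\left(U \right)} = -3 + \left(U - U\right) = -3 + 0 = -3$)
$h{\left(I,C \right)} = \frac{15}{8} - \frac{C}{8}$ ($h{\left(I,C \right)} = \frac{-3 + \left(C - 4\right)}{-3 - 5} + 1 = \frac{-3 + \left(-4 + C\right)}{-8} + 1 = \left(-7 + C\right) \left(- \frac{1}{8}\right) + 1 = \left(\frac{7}{8} - \frac{C}{8}\right) + 1 = \frac{15}{8} - \frac{C}{8}$)
$\left(-46\right) 46 + h{\left(-8,\left(-2 + 1\right)^{2} \right)} = \left(-46\right) 46 + \left(\frac{15}{8} - \frac{\left(-2 + 1\right)^{2}}{8}\right) = -2116 + \left(\frac{15}{8} - \frac{\left(-1\right)^{2}}{8}\right) = -2116 + \left(\frac{15}{8} - \frac{1}{8}\right) = -2116 + \frac{7}{4} = - \frac{8457}{4}$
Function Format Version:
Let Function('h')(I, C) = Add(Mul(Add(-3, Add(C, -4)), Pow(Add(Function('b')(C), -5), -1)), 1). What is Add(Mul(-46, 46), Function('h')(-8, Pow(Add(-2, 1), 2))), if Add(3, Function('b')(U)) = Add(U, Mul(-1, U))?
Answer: Rational(-8457, 4) ≈ -2114.3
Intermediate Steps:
Function('b')(U) = -3 (Function('b')(U) = Add(-3, Add(U, Mul(-1, U))) = Add(-3, 0) = -3)
Function('h')(I, C) = Add(Rational(15, 8), Mul(Rational(-1, 8), C)) (Function('h')(I, C) = Add(Mul(Add(-3, Add(C, -4)), Pow(Add(-3, -5), -1)), 1) = Add(Mul(Add(-3, Add(-4, C)), Pow(-8, -1)), 1) = Add(Mul(Add(-7, C), Rational(-1, 8)), 1) = Add(Add(Rational(7, 8), Mul(Rational(-1, 8), C)), 1) = Add(Rational(15, 8), Mul(Rational(-1, 8), C)))
Add(Mul(-46, 46), Function('h')(-8, Pow(Add(-2, 1), 2))) = Add(Mul(-46, 46), Add(Rational(15, 8), Mul(Rational(-1, 8), Pow(Add(-2, 1), 2)))) = Add(-2116, Add(Rational(15, 8), Mul(Rational(-1, 8), Pow(-1, 2)))) = Add(-2116, Add(Rational(15, 8), Mul(Rational(-1, 8), 1))) = Add(-2116, Add(Rational(15, 8), Rational(-1, 8))) = Add(-2116, Rational(7, 4)) = Rational(-8457, 4)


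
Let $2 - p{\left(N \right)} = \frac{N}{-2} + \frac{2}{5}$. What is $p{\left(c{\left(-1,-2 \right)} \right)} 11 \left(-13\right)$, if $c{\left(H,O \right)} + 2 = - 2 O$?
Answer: $- \frac{1859}{5} \approx -371.8$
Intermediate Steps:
$c{\left(H,O \right)} = -2 - 2 O$
$p{\left(N \right)} = \frac{8}{5} + \frac{N}{2}$ ($p{\left(N \right)} = 2 - \left(\frac{N}{-2} + \frac{2}{5}\right) = 2 - \left(N \left(- \frac{1}{2}\right) + 2 \cdot \frac{1}{5}\right) = 2 - \left(- \frac{N}{2} + \frac{2}{5}\right) = 2 - \left(\frac{2}{5} - \frac{N}{2}\right) = 2 + \left(- \frac{2}{5} + \frac{N}{2}\right) = \frac{8}{5} + \frac{N}{2}$)
$p{\left(c{\left(-1,-2 \right)} \right)} 11 \left(-13\right) = \left(\frac{8}{5} + \frac{-2 - -4}{2}\right) 11 \left(-13\right) = \left(\frac{8}{5} + \frac{-2 + 4}{2}\right) 11 \left(-13\right) = \left(\frac{8}{5} + \frac{1}{2} \cdot 2\right) 11 \left(-13\right) = \left(\frac{8}{5} + 1\right) 11 \left(-13\right) = \frac{13}{5} \cdot 11 \left(-13\right) = \frac{143}{5} \left(-13\right) = - \frac{1859}{5}$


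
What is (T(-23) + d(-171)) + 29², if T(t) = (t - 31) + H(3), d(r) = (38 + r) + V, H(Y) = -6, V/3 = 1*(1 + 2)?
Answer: 657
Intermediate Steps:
V = 9 (V = 3*(1*(1 + 2)) = 3*(1*3) = 3*3 = 9)
d(r) = 47 + r (d(r) = (38 + r) + 9 = 47 + r)
T(t) = -37 + t (T(t) = (t - 31) - 6 = (-31 + t) - 6 = -37 + t)
(T(-23) + d(-171)) + 29² = ((-37 - 23) + (47 - 171)) + 29² = (-60 - 124) + 841 = -184 + 841 = 657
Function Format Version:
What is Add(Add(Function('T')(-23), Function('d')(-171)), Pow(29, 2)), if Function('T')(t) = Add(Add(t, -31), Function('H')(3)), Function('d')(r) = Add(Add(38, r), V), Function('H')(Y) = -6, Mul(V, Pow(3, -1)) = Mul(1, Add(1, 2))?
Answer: 657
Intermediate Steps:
V = 9 (V = Mul(3, Mul(1, Add(1, 2))) = Mul(3, Mul(1, 3)) = Mul(3, 3) = 9)
Function('d')(r) = Add(47, r) (Function('d')(r) = Add(Add(38, r), 9) = Add(47, r))
Function('T')(t) = Add(-37, t) (Function('T')(t) = Add(Add(t, -31), -6) = Add(Add(-31, t), -6) = Add(-37, t))
Add(Add(Function('T')(-23), Function('d')(-171)), Pow(29, 2)) = Add(Add(Add(-37, -23), Add(47, -171)), Pow(29, 2)) = Add(Add(-60, -124), 841) = Add(-184, 841) = 657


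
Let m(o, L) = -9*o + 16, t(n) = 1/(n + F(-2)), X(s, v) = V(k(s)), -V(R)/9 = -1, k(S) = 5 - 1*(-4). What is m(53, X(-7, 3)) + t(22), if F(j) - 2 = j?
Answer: -10141/22 ≈ -460.95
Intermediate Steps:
k(S) = 9 (k(S) = 5 + 4 = 9)
V(R) = 9 (V(R) = -9*(-1) = 9)
F(j) = 2 + j
X(s, v) = 9
t(n) = 1/n (t(n) = 1/(n + (2 - 2)) = 1/(n + 0) = 1/n)
m(o, L) = 16 - 9*o
m(53, X(-7, 3)) + t(22) = (16 - 9*53) + 1/22 = (16 - 477) + 1/22 = -461 + 1/22 = -10141/22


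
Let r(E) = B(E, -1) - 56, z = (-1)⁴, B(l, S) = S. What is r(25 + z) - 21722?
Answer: -21779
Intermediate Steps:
z = 1
r(E) = -57 (r(E) = -1 - 56 = -57)
r(25 + z) - 21722 = -57 - 21722 = -21779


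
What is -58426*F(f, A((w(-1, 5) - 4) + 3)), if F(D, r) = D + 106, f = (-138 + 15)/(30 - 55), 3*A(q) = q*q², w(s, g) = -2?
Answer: -162015298/25 ≈ -6.4806e+6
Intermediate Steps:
A(q) = q³/3 (A(q) = (q*q²)/3 = q³/3)
f = 123/25 (f = -123/(-25) = -123*(-1/25) = 123/25 ≈ 4.9200)
F(D, r) = 106 + D
-58426*F(f, A((w(-1, 5) - 4) + 3)) = -58426/(1/(106 + 123/25)) = -58426/(1/(2773/25)) = -58426/25/2773 = -58426*2773/25 = -162015298/25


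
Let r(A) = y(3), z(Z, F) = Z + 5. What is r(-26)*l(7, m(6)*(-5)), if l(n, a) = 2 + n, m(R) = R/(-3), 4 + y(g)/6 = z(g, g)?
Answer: 216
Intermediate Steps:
z(Z, F) = 5 + Z
y(g) = 6 + 6*g (y(g) = -24 + 6*(5 + g) = -24 + (30 + 6*g) = 6 + 6*g)
r(A) = 24 (r(A) = 6 + 6*3 = 6 + 18 = 24)
m(R) = -R/3 (m(R) = R*(-⅓) = -R/3)
r(-26)*l(7, m(6)*(-5)) = 24*(2 + 7) = 24*9 = 216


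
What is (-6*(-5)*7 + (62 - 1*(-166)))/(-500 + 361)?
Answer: -438/139 ≈ -3.1511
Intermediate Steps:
(-6*(-5)*7 + (62 - 1*(-166)))/(-500 + 361) = (30*7 + (62 + 166))/(-139) = (210 + 228)*(-1/139) = 438*(-1/139) = -438/139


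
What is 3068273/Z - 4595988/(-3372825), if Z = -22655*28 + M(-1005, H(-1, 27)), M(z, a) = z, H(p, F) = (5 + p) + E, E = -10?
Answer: -495247325691/142860499975 ≈ -3.4666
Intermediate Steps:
H(p, F) = -5 + p (H(p, F) = (5 + p) - 10 = -5 + p)
Z = -635345 (Z = -22655*28 - 1005 = -634340 - 1005 = -635345)
3068273/Z - 4595988/(-3372825) = 3068273/(-635345) - 4595988/(-3372825) = 3068273*(-1/635345) - 4595988*(-1/3372825) = -3068273/635345 + 1531996/1124275 = -495247325691/142860499975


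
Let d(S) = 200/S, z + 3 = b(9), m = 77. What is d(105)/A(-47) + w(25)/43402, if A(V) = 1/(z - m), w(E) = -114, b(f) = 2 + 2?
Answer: -65972237/455721 ≈ -144.76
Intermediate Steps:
b(f) = 4
z = 1 (z = -3 + 4 = 1)
A(V) = -1/76 (A(V) = 1/(1 - 1*77) = 1/(1 - 77) = 1/(-76) = -1/76)
d(105)/A(-47) + w(25)/43402 = (200/105)/(-1/76) - 114/43402 = (200*(1/105))*(-76) - 114*1/43402 = (40/21)*(-76) - 57/21701 = -3040/21 - 57/21701 = -65972237/455721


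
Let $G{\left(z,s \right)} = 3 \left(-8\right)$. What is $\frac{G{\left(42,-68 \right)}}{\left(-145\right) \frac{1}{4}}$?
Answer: $\frac{96}{145} \approx 0.66207$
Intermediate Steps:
$G{\left(z,s \right)} = -24$
$\frac{G{\left(42,-68 \right)}}{\left(-145\right) \frac{1}{4}} = - \frac{24}{\left(-145\right) \frac{1}{4}} = - \frac{24}{- \frac{145}{4}} = \left(-24\right) \left(- \frac{4}{145}\right) = \frac{96}{145}$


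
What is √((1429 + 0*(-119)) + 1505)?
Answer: 3*√326 ≈ 54.166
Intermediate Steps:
√((1429 + 0*(-119)) + 1505) = √((1429 + 0) + 1505) = √(1429 + 1505) = √2934 = 3*√326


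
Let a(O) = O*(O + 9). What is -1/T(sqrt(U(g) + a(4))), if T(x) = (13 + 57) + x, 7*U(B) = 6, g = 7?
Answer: -49/3393 + sqrt(2590)/33930 ≈ -0.012942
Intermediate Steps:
U(B) = 6/7 (U(B) = (1/7)*6 = 6/7)
a(O) = O*(9 + O)
T(x) = 70 + x
-1/T(sqrt(U(g) + a(4))) = -1/(70 + sqrt(6/7 + 4*(9 + 4))) = -1/(70 + sqrt(6/7 + 4*13)) = -1/(70 + sqrt(6/7 + 52)) = -1/(70 + sqrt(370/7)) = -1/(70 + sqrt(2590)/7)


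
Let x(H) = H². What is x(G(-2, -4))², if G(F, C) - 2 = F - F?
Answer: 16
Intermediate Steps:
G(F, C) = 2 (G(F, C) = 2 + (F - F) = 2 + 0 = 2)
x(G(-2, -4))² = (2²)² = 4² = 16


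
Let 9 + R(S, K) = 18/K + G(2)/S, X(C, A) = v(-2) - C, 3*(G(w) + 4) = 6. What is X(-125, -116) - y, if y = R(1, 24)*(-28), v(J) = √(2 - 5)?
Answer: -162 + I*√3 ≈ -162.0 + 1.732*I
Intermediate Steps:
v(J) = I*√3 (v(J) = √(-3) = I*√3)
G(w) = -2 (G(w) = -4 + (⅓)*6 = -4 + 2 = -2)
X(C, A) = -C + I*√3 (X(C, A) = I*√3 - C = -C + I*√3)
R(S, K) = -9 - 2/S + 18/K (R(S, K) = -9 + (18/K - 2/S) = -9 + (-2/S + 18/K) = -9 - 2/S + 18/K)
y = 287 (y = (-9 - 2/1 + 18/24)*(-28) = (-9 - 2*1 + 18*(1/24))*(-28) = (-9 - 2 + ¾)*(-28) = -41/4*(-28) = 287)
X(-125, -116) - y = (-1*(-125) + I*√3) - 1*287 = (125 + I*√3) - 287 = -162 + I*√3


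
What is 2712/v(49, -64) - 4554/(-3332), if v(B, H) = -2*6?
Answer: -374239/1666 ≈ -224.63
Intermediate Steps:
v(B, H) = -12
2712/v(49, -64) - 4554/(-3332) = 2712/(-12) - 4554/(-3332) = 2712*(-1/12) - 4554*(-1/3332) = -226 + 2277/1666 = -374239/1666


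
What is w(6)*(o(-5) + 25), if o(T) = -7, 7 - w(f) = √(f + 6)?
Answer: 126 - 36*√3 ≈ 63.646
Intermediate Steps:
w(f) = 7 - √(6 + f) (w(f) = 7 - √(f + 6) = 7 - √(6 + f))
w(6)*(o(-5) + 25) = (7 - √(6 + 6))*(-7 + 25) = (7 - √12)*18 = (7 - 2*√3)*18 = 126 - 36*√3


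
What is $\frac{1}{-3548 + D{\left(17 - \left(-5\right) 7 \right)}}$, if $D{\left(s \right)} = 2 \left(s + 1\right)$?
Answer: $- \frac{1}{3442} \approx -0.00029053$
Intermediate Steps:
$D{\left(s \right)} = 2 + 2 s$ ($D{\left(s \right)} = 2 \left(1 + s\right) = 2 + 2 s$)
$\frac{1}{-3548 + D{\left(17 - \left(-5\right) 7 \right)}} = \frac{1}{-3548 + \left(2 + 2 \left(17 - \left(-5\right) 7\right)\right)} = \frac{1}{-3548 + \left(2 + 2 \left(17 - -35\right)\right)} = \frac{1}{-3548 + \left(2 + 2 \left(17 + 35\right)\right)} = \frac{1}{-3548 + \left(2 + 2 \cdot 52\right)} = \frac{1}{-3548 + \left(2 + 104\right)} = \frac{1}{-3548 + 106} = \frac{1}{-3442} = - \frac{1}{3442}$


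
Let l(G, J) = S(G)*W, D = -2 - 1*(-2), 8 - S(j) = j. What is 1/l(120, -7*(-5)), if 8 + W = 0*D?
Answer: 1/896 ≈ 0.0011161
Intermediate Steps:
S(j) = 8 - j
D = 0 (D = -2 + 2 = 0)
W = -8 (W = -8 + 0*0 = -8 + 0 = -8)
l(G, J) = -64 + 8*G (l(G, J) = (8 - G)*(-8) = -64 + 8*G)
1/l(120, -7*(-5)) = 1/(-64 + 8*120) = 1/(-64 + 960) = 1/896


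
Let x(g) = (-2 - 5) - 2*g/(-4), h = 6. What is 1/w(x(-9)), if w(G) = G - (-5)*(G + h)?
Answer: -1/39 ≈ -0.025641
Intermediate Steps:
x(g) = -7 + g/2 (x(g) = -7 - 2*g*(-1)/4 = -7 - (-1)*g/2 = -7 + g/2)
w(G) = 30 + 6*G (w(G) = G - (-5)*(G + 6) = G - (-5)*(6 + G) = G - (-30 - 5*G) = G + (30 + 5*G) = 30 + 6*G)
1/w(x(-9)) = 1/(30 + 6*(-7 + (½)*(-9))) = 1/(30 + 6*(-7 - 9/2)) = 1/(30 + 6*(-23/2)) = 1/(30 - 69) = 1/(-39) = -1/39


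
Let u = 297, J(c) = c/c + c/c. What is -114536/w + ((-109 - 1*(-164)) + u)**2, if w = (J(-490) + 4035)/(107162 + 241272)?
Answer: -39408036176/4037 ≈ -9.7617e+6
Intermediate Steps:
J(c) = 2 (J(c) = 1 + 1 = 2)
w = 4037/348434 (w = (2 + 4035)/(107162 + 241272) = 4037/348434 ≈ 0.011586)
-114536/w + ((-109 - 1*(-164)) + u)**2 = -114536/4037/348434 + ((-109 - 1*(-164)) + 297)**2 = -114536*348434/4037 + ((-109 + 164) + 297)**2 = -39908236624/4037 + (55 + 297)**2 = -39908236624/4037 + 352**2 = -39908236624/4037 + 123904 = -39408036176/4037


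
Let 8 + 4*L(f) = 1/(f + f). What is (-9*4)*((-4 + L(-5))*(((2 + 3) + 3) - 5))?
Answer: 6507/10 ≈ 650.70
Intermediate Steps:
L(f) = -2 + 1/(8*f) (L(f) = -2 + 1/(4*(f + f)) = -2 + 1/(4*((2*f))) = -2 + (1/(2*f))/4 = -2 + 1/(8*f))
(-9*4)*((-4 + L(-5))*(((2 + 3) + 3) - 5)) = (-9*4)*((-4 + (-2 + (⅛)/(-5)))*(((2 + 3) + 3) - 5)) = -36*(-4 + (-2 + (⅛)*(-⅕)))*((5 + 3) - 5) = -36*(-4 + (-2 - 1/40))*(8 - 5) = -36*(-4 - 81/40)*3 = -(-2169)*3/10 = -36*(-723/40) = 6507/10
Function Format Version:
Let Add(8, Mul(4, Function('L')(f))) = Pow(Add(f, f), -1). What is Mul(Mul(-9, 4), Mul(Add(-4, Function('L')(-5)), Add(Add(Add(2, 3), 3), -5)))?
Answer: Rational(6507, 10) ≈ 650.70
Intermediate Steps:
Function('L')(f) = Add(-2, Mul(Rational(1, 8), Pow(f, -1))) (Function('L')(f) = Add(-2, Mul(Rational(1, 4), Pow(Add(f, f), -1))) = Add(-2, Mul(Rational(1, 4), Pow(Mul(2, f), -1))) = Add(-2, Mul(Rational(1, 4), Mul(Rational(1, 2), Pow(f, -1)))) = Add(-2, Mul(Rational(1, 8), Pow(f, -1))))
Mul(Mul(-9, 4), Mul(Add(-4, Function('L')(-5)), Add(Add(Add(2, 3), 3), -5))) = Mul(Mul(-9, 4), Mul(Add(-4, Add(-2, Mul(Rational(1, 8), Pow(-5, -1)))), Add(Add(Add(2, 3), 3), -5))) = Mul(-36, Mul(Add(-4, Add(-2, Mul(Rational(1, 8), Rational(-1, 5)))), Add(Add(5, 3), -5))) = Mul(-36, Mul(Add(-4, Add(-2, Rational(-1, 40))), Add(8, -5))) = Mul(-36, Mul(Add(-4, Rational(-81, 40)), 3)) = Mul(-36, Mul(Rational(-241, 40), 3)) = Mul(-36, Rational(-723, 40)) = Rational(6507, 10)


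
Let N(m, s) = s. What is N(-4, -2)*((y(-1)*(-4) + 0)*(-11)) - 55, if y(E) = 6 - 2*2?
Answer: -231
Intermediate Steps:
y(E) = 2 (y(E) = 6 - 4 = 2)
N(-4, -2)*((y(-1)*(-4) + 0)*(-11)) - 55 = -2*(2*(-4) + 0)*(-11) - 55 = -2*(-8 + 0)*(-11) - 55 = -(-16)*(-11) - 55 = -2*88 - 55 = -176 - 55 = -231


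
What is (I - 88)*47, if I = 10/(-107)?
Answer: -443022/107 ≈ -4140.4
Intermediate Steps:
I = -10/107 (I = 10*(-1/107) = -10/107 ≈ -0.093458)
(I - 88)*47 = (-10/107 - 88)*47 = -9426/107*47 = -443022/107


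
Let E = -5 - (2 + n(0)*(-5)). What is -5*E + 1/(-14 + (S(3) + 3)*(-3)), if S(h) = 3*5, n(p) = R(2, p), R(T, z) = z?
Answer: 2379/68 ≈ 34.985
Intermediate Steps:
n(p) = p
S(h) = 15
E = -7 (E = -5 - (2 + 0*(-5)) = -5 - (2 + 0) = -5 - 1*2 = -5 - 2 = -7)
-5*E + 1/(-14 + (S(3) + 3)*(-3)) = -5*(-7) + 1/(-14 + (15 + 3)*(-3)) = 35 + 1/(-14 + 18*(-3)) = 35 + 1/(-14 - 54) = 35 + 1/(-68) = 35 - 1/68 = 2379/68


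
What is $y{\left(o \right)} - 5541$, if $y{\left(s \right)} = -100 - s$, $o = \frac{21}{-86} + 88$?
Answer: $- \frac{492673}{86} \approx -5728.8$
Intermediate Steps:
$o = \frac{7547}{86}$ ($o = 21 \left(- \frac{1}{86}\right) + 88 = - \frac{21}{86} + 88 = \frac{7547}{86} \approx 87.756$)
$y{\left(o \right)} - 5541 = \left(-100 - \frac{7547}{86}\right) - 5541 = - \frac{16147}{86} - 5541 = - \frac{492673}{86}$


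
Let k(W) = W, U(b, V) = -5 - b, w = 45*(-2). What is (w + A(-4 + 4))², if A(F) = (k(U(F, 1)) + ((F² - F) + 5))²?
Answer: 8100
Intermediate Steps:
w = -90
A(F) = (F² - 2*F)² (A(F) = ((-5 - F) + ((F² - F) + 5))² = ((-5 - F) + (5 + F² - F))² = (F² - 2*F)²)
(w + A(-4 + 4))² = (-90 + (-4 + 4)²*(-2 + (-4 + 4))²)² = (-90 + 0²*(-2 + 0)²)² = (-90 + 0*(-2)²)² = (-90 + 0*4)² = (-90 + 0)² = (-90)² = 8100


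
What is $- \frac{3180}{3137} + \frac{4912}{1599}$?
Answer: $\frac{10324124}{5016063} \approx 2.0582$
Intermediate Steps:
$- \frac{3180}{3137} + \frac{4912}{1599} = \frac{10324124}{5016063}$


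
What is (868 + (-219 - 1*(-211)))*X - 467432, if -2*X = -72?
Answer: -436472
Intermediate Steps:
X = 36 (X = -1/2*(-72) = 36)
(868 + (-219 - 1*(-211)))*X - 467432 = (868 + (-219 - 1*(-211)))*36 - 467432 = (868 + (-219 + 211))*36 - 467432 = (868 - 8)*36 - 467432 = 860*36 - 467432 = 30960 - 467432 = -436472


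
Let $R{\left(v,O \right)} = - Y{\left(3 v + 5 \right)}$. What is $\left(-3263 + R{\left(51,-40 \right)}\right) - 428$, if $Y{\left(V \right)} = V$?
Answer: $-3849$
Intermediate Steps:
$R{\left(v,O \right)} = -5 - 3 v$ ($R{\left(v,O \right)} = - (3 v + 5) = - (5 + 3 v) = -5 - 3 v$)
$\left(-3263 + R{\left(51,-40 \right)}\right) - 428 = \left(-3263 - 158\right) - 428 = -3421 - 428 = -3849$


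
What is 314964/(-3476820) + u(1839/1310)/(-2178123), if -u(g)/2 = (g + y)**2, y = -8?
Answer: -9806478725970103/108299375791372050 ≈ -0.090550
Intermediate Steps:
u(g) = -2*(-8 + g)**2 (u(g) = -2*(g - 8)**2 = -2*(-8 + g)**2)
314964/(-3476820) + u(1839/1310)/(-2178123) = 314964/(-3476820) - 2*(-8 + 1839/1310)**2/(-2178123) = 314964*(-1/3476820) - 2*(-8 + 1839*(1/1310))**2*(-1/2178123) = -26247/289735 - 2*(-8 + 1839/1310)**2*(-1/2178123) = -26247/289735 - 2*(-8641/1310)**2*(-1/2178123) = -26247/289735 - 2*74666881/1716100*(-1/2178123) = -26247/289735 - 74666881/858050*(-1/2178123) = -26247/289735 + 74666881/1868938440150 = -9806478725970103/108299375791372050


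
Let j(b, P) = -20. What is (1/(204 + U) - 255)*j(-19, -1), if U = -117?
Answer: 443680/87 ≈ 5099.8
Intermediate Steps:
(1/(204 + U) - 255)*j(-19, -1) = (1/(204 - 117) - 255)*(-20) = (1/87 - 255)*(-20) = -22184/87*(-20) = 443680/87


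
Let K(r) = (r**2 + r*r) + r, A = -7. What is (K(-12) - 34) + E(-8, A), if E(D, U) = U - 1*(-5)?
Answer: 240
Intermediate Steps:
K(r) = r + 2*r**2 (K(r) = (r**2 + r**2) + r = 2*r**2 + r = r + 2*r**2)
E(D, U) = 5 + U (E(D, U) = U + 5 = 5 + U)
(K(-12) - 34) + E(-8, A) = (-12*(1 + 2*(-12)) - 34) + (5 - 7) = (-12*(1 - 24) - 34) - 2 = (-12*(-23) - 34) - 2 = (276 - 34) - 2 = 242 - 2 = 240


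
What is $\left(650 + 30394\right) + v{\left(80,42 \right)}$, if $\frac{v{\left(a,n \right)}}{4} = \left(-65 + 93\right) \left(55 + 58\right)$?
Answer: $43700$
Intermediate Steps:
$v{\left(a,n \right)} = 12656$ ($v{\left(a,n \right)} = 4 \left(-65 + 93\right) \left(55 + 58\right) = 4 \cdot 28 \cdot 113 = 4 \cdot 3164 = 12656$)
$\left(650 + 30394\right) + v{\left(80,42 \right)} = \left(650 + 30394\right) + 12656 = 31044 + 12656 = 43700$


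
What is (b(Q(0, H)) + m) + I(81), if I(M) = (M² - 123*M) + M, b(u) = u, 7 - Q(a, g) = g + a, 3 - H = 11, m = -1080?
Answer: -4386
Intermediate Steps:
H = -8 (H = 3 - 1*11 = 3 - 11 = -8)
Q(a, g) = 7 - a - g (Q(a, g) = 7 - (g + a) = 7 - (a + g) = 7 + (-a - g) = 7 - a - g)
I(M) = M² - 122*M
(b(Q(0, H)) + m) + I(81) = ((7 - 1*0 - 1*(-8)) - 1080) + 81*(-122 + 81) = ((7 + 0 + 8) - 1080) + 81*(-41) = (15 - 1080) - 3321 = -1065 - 3321 = -4386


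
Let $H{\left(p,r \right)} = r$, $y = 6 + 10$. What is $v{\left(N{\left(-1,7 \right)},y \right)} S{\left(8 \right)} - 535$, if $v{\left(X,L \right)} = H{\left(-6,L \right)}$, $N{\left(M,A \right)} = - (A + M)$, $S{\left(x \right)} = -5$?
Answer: $-615$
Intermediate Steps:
$y = 16$
$N{\left(M,A \right)} = - A - M$
$v{\left(X,L \right)} = L$
$v{\left(N{\left(-1,7 \right)},y \right)} S{\left(8 \right)} - 535 = 16 \left(-5\right) - 535 = -80 - 535 = -615$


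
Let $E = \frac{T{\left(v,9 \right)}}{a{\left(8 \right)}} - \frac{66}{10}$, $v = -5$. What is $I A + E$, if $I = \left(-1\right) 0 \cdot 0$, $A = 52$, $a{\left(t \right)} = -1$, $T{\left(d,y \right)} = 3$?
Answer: $- \frac{48}{5} \approx -9.6$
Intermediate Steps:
$E = - \frac{48}{5}$ ($E = \frac{3}{-1} - \frac{66}{10} = 3 \left(-1\right) - \frac{33}{5} = -3 - \frac{33}{5} = - \frac{48}{5} \approx -9.6$)
$I = 0$ ($I = 0 \cdot 0 = 0$)
$I A + E = 0 \cdot 52 - \frac{48}{5} = 0 - \frac{48}{5} = - \frac{48}{5}$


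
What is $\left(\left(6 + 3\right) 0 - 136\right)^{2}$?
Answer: $18496$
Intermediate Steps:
$\left(\left(6 + 3\right) 0 - 136\right)^{2} = \left(9 \cdot 0 - 136\right)^{2} = \left(0 - 136\right)^{2} = \left(-136\right)^{2} = 18496$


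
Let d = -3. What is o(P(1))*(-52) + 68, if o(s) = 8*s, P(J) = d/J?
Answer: 1316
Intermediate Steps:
P(J) = -3/J
o(P(1))*(-52) + 68 = (8*(-3/1))*(-52) + 68 = (8*(-3*1))*(-52) + 68 = (8*(-3))*(-52) + 68 = -24*(-52) + 68 = 1248 + 68 = 1316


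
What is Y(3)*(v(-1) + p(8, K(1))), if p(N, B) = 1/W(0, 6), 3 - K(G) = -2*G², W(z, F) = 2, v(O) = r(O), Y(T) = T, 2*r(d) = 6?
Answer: 21/2 ≈ 10.500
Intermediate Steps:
r(d) = 3 (r(d) = (½)*6 = 3)
v(O) = 3
K(G) = 3 + 2*G² (K(G) = 3 - (-2)*G² = 3 + 2*G²)
p(N, B) = ½ (p(N, B) = 1/2 = ½)
Y(3)*(v(-1) + p(8, K(1))) = 3*(3 + ½) = 3*(7/2) = 21/2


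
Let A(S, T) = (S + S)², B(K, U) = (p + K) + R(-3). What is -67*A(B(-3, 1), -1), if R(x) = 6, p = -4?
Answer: -268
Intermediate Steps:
B(K, U) = 2 + K (B(K, U) = (-4 + K) + 6 = 2 + K)
A(S, T) = 4*S² (A(S, T) = (2*S)² = 4*S²)
-67*A(B(-3, 1), -1) = -268*(2 - 3)² = -268*(-1)² = -268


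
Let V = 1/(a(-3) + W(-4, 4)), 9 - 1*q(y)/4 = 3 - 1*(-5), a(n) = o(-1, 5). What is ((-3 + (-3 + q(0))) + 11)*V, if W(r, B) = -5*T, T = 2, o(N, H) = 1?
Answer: -1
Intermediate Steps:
W(r, B) = -10 (W(r, B) = -5*2 = -10)
a(n) = 1
q(y) = 4 (q(y) = 36 - 4*(3 - 1*(-5)) = 36 - 4*(3 + 5) = 36 - 4*8 = 36 - 32 = 4)
V = -⅑ (V = 1/(1 - 10) = 1/(-9) = -⅑ ≈ -0.11111)
((-3 + (-3 + q(0))) + 11)*V = ((-3 + (-3 + 4)) + 11)*(-⅑) = ((-3 + 1) + 11)*(-⅑) = (-2 + 11)*(-⅑) = 9*(-⅑) = -1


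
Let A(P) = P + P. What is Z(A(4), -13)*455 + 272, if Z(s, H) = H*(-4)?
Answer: 23932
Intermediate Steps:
A(P) = 2*P
Z(s, H) = -4*H
Z(A(4), -13)*455 + 272 = -4*(-13)*455 + 272 = 52*455 + 272 = 23660 + 272 = 23932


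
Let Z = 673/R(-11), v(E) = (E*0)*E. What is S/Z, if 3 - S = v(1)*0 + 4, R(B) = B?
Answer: 11/673 ≈ 0.016345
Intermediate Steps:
v(E) = 0 (v(E) = 0*E = 0)
S = -1 (S = 3 - (0*0 + 4) = 3 - (0 + 4) = 3 - 1*4 = 3 - 4 = -1)
Z = -673/11 (Z = 673/(-11) = 673*(-1/11) = -673/11 ≈ -61.182)
S/Z = -1/(-673/11) = -1*(-11/673) = 11/673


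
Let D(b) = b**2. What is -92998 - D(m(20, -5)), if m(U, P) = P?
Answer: -93023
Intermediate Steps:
-92998 - D(m(20, -5)) = -92998 - 1*(-5)**2 = -92998 - 1*25 = -92998 - 25 = -93023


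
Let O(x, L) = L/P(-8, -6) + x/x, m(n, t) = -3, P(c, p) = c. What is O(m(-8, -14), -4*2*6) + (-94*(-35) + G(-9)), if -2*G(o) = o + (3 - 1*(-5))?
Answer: 6595/2 ≈ 3297.5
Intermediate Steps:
G(o) = -4 - o/2 (G(o) = -(o + (3 - 1*(-5)))/2 = -(o + (3 + 5))/2 = -(o + 8)/2 = -(8 + o)/2 = -4 - o/2)
O(x, L) = 1 - L/8 (O(x, L) = L/(-8) + x/x = L*(-⅛) + 1 = -L/8 + 1 = 1 - L/8)
O(m(-8, -14), -4*2*6) + (-94*(-35) + G(-9)) = (1 - (-4*2)*6/8) + (-94*(-35) + (-4 - ½*(-9))) = (1 - (-1)*6) + (3290 + (-4 + 9/2)) = (1 - ⅛*(-48)) + (3290 + ½) = (1 + 6) + 6581/2 = 7 + 6581/2 = 6595/2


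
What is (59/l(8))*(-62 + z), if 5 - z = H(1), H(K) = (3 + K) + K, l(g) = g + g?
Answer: -1829/8 ≈ -228.63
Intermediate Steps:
l(g) = 2*g
H(K) = 3 + 2*K
z = 0 (z = 5 - (3 + 2*1) = 5 - (3 + 2) = 5 - 1*5 = 5 - 5 = 0)
(59/l(8))*(-62 + z) = (59/((2*8)))*(-62 + 0) = (59/16)*(-62) = -1829/8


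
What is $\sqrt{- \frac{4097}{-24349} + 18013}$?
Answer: $\frac{3 \sqrt{1186615059474}}{24349} \approx 134.21$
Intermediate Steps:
$\sqrt{- \frac{4097}{-24349} + 18013} = \sqrt{\left(-4097\right) \left(- \frac{1}{24349}\right) + 18013} = \sqrt{\frac{4097}{24349} + 18013} = \sqrt{\frac{438602634}{24349}} = \frac{3 \sqrt{1186615059474}}{24349}$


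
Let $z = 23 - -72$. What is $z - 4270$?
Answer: $-4175$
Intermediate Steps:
$z = 95$ ($z = 23 + 72 = 95$)
$z - 4270 = 95 - 4270 = -4175$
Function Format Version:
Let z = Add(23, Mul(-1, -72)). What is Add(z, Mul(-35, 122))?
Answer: -4175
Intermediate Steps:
z = 95 (z = Add(23, 72) = 95)
Add(z, Mul(-35, 122)) = Add(95, Mul(-35, 122)) = Add(95, -4270) = -4175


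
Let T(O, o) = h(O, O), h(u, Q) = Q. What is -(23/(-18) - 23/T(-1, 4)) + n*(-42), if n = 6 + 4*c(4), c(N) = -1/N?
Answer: -4171/18 ≈ -231.72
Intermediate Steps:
T(O, o) = O
n = 5 (n = 6 + 4*(-1/4) = 6 + 4*(-1*¼) = 6 + 4*(-¼) = 6 - 1 = 5)
-(23/(-18) - 23/T(-1, 4)) + n*(-42) = -(23/(-18) - 23/(-1)) + 5*(-42) = -(23*(-1/18) - 23*(-1)) - 210 = -(-23/18 + 23) - 210 = -1*391/18 - 210 = -391/18 - 210 = -4171/18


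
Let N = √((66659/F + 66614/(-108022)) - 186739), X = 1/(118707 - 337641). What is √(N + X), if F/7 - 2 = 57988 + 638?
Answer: √(-747001363535078920472246 + 14756360775237416538*I*√22937536289819280738506723)/404405732556042 ≈ 14.699 + 14.699*I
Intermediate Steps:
F = 410396 (F = 14 + 7*(57988 + 638) = 14 + 7*58626 = 14 + 410382 = 410396)
X = -1/218934 (X = 1/(-218934) = -1/218934 ≈ -4.5676e-6)
N = I*√22937536289819280738506723/11082949178 (N = √((66659/410396 + 66614/(-108022)) - 186739) = √((66659*(1/410396) + 66614*(-1/108022)) - 186739) = √((66659/410396 - 33307/54011) - 186739) = √(-10068740323/22165898356 - 186739) = √(-4139247761841407/22165898356) = I*√22937536289819280738506723/11082949178 ≈ 432.13*I)
√(N + X) = √(I*√22937536289819280738506723/11082949178 - 1/218934) = √(-1/218934 + I*√22937536289819280738506723/11082949178)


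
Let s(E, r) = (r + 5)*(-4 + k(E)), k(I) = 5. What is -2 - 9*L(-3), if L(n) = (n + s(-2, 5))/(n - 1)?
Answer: 55/4 ≈ 13.750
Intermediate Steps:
s(E, r) = 5 + r (s(E, r) = (r + 5)*(-4 + 5) = (5 + r)*1 = 5 + r)
L(n) = (10 + n)/(-1 + n) (L(n) = (n + (5 + 5))/(n - 1) = (n + 10)/(-1 + n) = (10 + n)/(-1 + n))
-2 - 9*L(-3) = -2 - 9*(10 - 3)/(-1 - 3) = -2 - 9*7/(-4) = -2 - (-9)*7/4 = -2 - 9*(-7/4) = -2 + 63/4 = 55/4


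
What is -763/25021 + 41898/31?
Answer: 1048306205/775651 ≈ 1351.5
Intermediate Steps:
-763/25021 + 41898/31 = 1048306205/775651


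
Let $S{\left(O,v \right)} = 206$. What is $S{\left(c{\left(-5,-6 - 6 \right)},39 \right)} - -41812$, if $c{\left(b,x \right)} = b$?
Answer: $42018$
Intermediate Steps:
$S{\left(c{\left(-5,-6 - 6 \right)},39 \right)} - -41812 = 206 - -41812 = 206 + 41812 = 42018$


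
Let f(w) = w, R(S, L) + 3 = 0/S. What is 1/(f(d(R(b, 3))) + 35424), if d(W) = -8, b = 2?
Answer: 1/35416 ≈ 2.8236e-5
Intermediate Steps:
R(S, L) = -3 (R(S, L) = -3 + 0/S = -3 + 0 = -3)
1/(f(d(R(b, 3))) + 35424) = 1/(-8 + 35424) = 1/35416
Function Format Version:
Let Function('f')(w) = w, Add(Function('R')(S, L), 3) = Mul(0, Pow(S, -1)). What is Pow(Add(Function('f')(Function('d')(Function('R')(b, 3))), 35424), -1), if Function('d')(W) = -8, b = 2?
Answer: Rational(1, 35416) ≈ 2.8236e-5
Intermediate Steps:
Function('R')(S, L) = -3 (Function('R')(S, L) = Add(-3, Mul(0, Pow(S, -1))) = Add(-3, 0) = -3)
Pow(Add(Function('f')(Function('d')(Function('R')(b, 3))), 35424), -1) = Pow(Add(-8, 35424), -1) = Pow(35416, -1) = Rational(1, 35416)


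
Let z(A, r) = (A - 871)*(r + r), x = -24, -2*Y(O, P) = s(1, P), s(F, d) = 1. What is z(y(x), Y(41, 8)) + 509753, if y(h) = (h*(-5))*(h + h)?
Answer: 516384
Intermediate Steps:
Y(O, P) = -1/2 (Y(O, P) = -1/2*1 = -1/2)
y(h) = -10*h**2 (y(h) = (-5*h)*(2*h) = -10*h**2)
z(A, r) = 2*r*(-871 + A) (z(A, r) = (-871 + A)*(2*r) = 2*r*(-871 + A))
z(y(x), Y(41, 8)) + 509753 = 2*(-1/2)*(-871 - 10*(-24)**2) + 509753 = 2*(-1/2)*(-871 - 10*576) + 509753 = 2*(-1/2)*(-871 - 5760) + 509753 = 2*(-1/2)*(-6631) + 509753 = 6631 + 509753 = 516384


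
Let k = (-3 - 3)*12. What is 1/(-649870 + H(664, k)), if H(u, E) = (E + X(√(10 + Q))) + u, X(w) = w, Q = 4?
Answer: -46377/30111565805 - √14/421561921270 ≈ -1.5402e-6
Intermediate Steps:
k = -72 (k = -6*12 = -72)
H(u, E) = E + u + √14 (H(u, E) = (E + √(10 + 4)) + u = (E + √14) + u = E + u + √14)
1/(-649870 + H(664, k)) = 1/(-649870 + (-72 + 664 + √14)) = 1/(-649870 + (592 + √14)) = 1/(-649278 + √14)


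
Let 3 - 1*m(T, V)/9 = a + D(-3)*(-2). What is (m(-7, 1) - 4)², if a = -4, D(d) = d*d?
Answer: 48841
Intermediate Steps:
D(d) = d²
m(T, V) = 225 (m(T, V) = 27 - 9*(-4 + (-3)²*(-2)) = 27 - 9*(-4 + 9*(-2)) = 27 - 9*(-4 - 18) = 27 - 9*(-22) = 27 + 198 = 225)
(m(-7, 1) - 4)² = (225 - 4)² = 221² = 48841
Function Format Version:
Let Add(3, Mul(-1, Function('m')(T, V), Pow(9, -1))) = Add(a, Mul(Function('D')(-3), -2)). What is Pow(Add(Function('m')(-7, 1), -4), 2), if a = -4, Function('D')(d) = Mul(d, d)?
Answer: 48841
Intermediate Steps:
Function('D')(d) = Pow(d, 2)
Function('m')(T, V) = 225 (Function('m')(T, V) = Add(27, Mul(-9, Add(-4, Mul(Pow(-3, 2), -2)))) = Add(27, Mul(-9, Add(-4, Mul(9, -2)))) = Add(27, Mul(-9, Add(-4, -18))) = Add(27, Mul(-9, -22)) = Add(27, 198) = 225)
Pow(Add(Function('m')(-7, 1), -4), 2) = Pow(Add(225, -4), 2) = Pow(221, 2) = 48841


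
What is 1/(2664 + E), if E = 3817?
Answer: 1/6481 ≈ 0.00015430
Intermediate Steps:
1/(2664 + E) = 1/(2664 + 3817) = 1/6481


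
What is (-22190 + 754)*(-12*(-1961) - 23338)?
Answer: -4158584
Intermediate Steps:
(-22190 + 754)*(-12*(-1961) - 23338) = -21436*(23532 - 23338) = -21436*194 = -4158584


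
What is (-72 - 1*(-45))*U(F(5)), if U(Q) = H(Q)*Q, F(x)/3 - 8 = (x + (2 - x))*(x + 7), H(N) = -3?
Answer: 7776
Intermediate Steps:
F(x) = 66 + 6*x (F(x) = 24 + 3*((x + (2 - x))*(x + 7)) = 24 + 3*(2*(7 + x)) = 24 + 3*(14 + 2*x) = 24 + (42 + 6*x) = 66 + 6*x)
U(Q) = -3*Q
(-72 - 1*(-45))*U(F(5)) = (-72 - 1*(-45))*(-3*(66 + 6*5)) = (-72 + 45)*(-3*(66 + 30)) = -(-81)*96 = -27*(-288) = 7776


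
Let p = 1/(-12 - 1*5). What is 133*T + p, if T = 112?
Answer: 253231/17 ≈ 14896.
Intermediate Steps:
p = -1/17 (p = 1/(-12 - 5) = 1/(-17) = -1/17 ≈ -0.058824)
133*T + p = 133*112 - 1/17 = 14896 - 1/17 = 253231/17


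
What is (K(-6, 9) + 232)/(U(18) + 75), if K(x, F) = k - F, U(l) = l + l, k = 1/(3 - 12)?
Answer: 2006/999 ≈ 2.0080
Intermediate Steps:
k = -⅑ (k = 1/(-9) = -⅑ ≈ -0.11111)
U(l) = 2*l
K(x, F) = -⅑ - F
(K(-6, 9) + 232)/(U(18) + 75) = ((-⅑ - 1*9) + 232)/(2*18 + 75) = ((-⅑ - 9) + 232)/(36 + 75) = (-82/9 + 232)/111 = (2006/9)*(1/111) = 2006/999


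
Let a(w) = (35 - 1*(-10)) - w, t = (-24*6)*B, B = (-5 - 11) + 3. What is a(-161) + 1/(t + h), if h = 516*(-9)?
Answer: 571031/2772 ≈ 206.00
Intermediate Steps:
B = -13 (B = -16 + 3 = -13)
h = -4644
t = 1872 (t = -24*6*(-13) = -144*(-13) = 1872)
a(w) = 45 - w (a(w) = (35 + 10) - w = 45 - w)
a(-161) + 1/(t + h) = (45 - 1*(-161)) + 1/(1872 - 4644) = (45 + 161) + 1/(-2772) = 206 - 1/2772 = 571031/2772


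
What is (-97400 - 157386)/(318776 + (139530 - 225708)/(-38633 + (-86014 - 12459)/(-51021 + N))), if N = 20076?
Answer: -21755079358688/27219100383623 ≈ -0.79926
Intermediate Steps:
(-97400 - 157386)/(318776 + (139530 - 225708)/(-38633 + (-86014 - 12459)/(-51021 + N))) = (-97400 - 157386)/(318776 + (139530 - 225708)/(-38633 + (-86014 - 12459)/(-51021 + 20076))) = -254786/(318776 - 86178/(-38633 - 98473/(-30945))) = -254786/(318776 - 86178/(-38633 - 98473*(-1/30945))) = -254786/(318776 - 86178/(-38633 + 98473/30945)) = -254786/(318776 - 86178/(-1195399712/30945)) = -254786/(318776 - 86178*(-30945/1195399712)) = -254786/(318776 + 1333389105/597699856) = -254786/190533702685361/597699856 = -254786*597699856/190533702685361 = -21755079358688/27219100383623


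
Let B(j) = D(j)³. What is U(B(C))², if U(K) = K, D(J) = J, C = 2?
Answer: 64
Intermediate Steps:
B(j) = j³
U(B(C))² = (2³)² = 8² = 64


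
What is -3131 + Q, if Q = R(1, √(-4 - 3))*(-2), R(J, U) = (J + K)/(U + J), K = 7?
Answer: (-3131*√7 + 3147*I)/(√7 - I) ≈ -3133.0 + 5.2915*I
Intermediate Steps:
R(J, U) = (7 + J)/(J + U) (R(J, U) = (J + 7)/(U + J) = (7 + J)/(J + U))
Q = -16/(1 + I*√7) (Q = ((7 + 1)/(1 + √(-4 - 3)))*(-2) = (8/(1 + √(-7)))*(-2) = (8/(1 + I*√7))*(-2) = -16/(1 + I*√7) ≈ -2.0 + 5.2915*I)
-3131 + Q = -3131 + 16*I/(√7 - I)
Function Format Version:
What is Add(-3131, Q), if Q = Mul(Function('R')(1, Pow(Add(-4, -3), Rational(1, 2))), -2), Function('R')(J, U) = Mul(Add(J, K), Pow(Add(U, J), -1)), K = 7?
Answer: Mul(Pow(Add(Pow(7, Rational(1, 2)), Mul(-1, I)), -1), Add(Mul(-3131, Pow(7, Rational(1, 2))), Mul(3147, I))) ≈ Add(-3133.0, Mul(5.2915, I))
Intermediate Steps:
Function('R')(J, U) = Mul(Pow(Add(J, U), -1), Add(7, J)) (Function('R')(J, U) = Mul(Add(J, 7), Pow(Add(U, J), -1)) = Mul(Add(7, J), Pow(Add(J, U), -1)) = Mul(Pow(Add(J, U), -1), Add(7, J)))
Q = Mul(-16, Pow(Add(1, Mul(I, Pow(7, Rational(1, 2)))), -1)) (Q = Mul(Mul(Pow(Add(1, Pow(Add(-4, -3), Rational(1, 2))), -1), Add(7, 1)), -2) = Mul(Mul(Pow(Add(1, Pow(-7, Rational(1, 2))), -1), 8), -2) = Mul(Mul(Pow(Add(1, Mul(I, Pow(7, Rational(1, 2)))), -1), 8), -2) = Mul(Mul(8, Pow(Add(1, Mul(I, Pow(7, Rational(1, 2)))), -1)), -2) = Mul(-16, Pow(Add(1, Mul(I, Pow(7, Rational(1, 2)))), -1)) ≈ Add(-2.0000, Mul(5.2915, I)))
Add(-3131, Q) = Add(-3131, Mul(16, I, Pow(Add(Pow(7, Rational(1, 2)), Mul(-1, I)), -1)))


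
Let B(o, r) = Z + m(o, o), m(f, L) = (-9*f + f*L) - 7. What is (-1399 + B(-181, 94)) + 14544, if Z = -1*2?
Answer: 47526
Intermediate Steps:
m(f, L) = -7 - 9*f + L*f (m(f, L) = (-9*f + L*f) - 7 = -7 - 9*f + L*f)
Z = -2
B(o, r) = -9 + o**2 - 9*o (B(o, r) = -2 + (-7 - 9*o + o*o) = -2 + (-7 - 9*o + o**2) = -2 + (-7 + o**2 - 9*o) = -9 + o**2 - 9*o)
(-1399 + B(-181, 94)) + 14544 = (-1399 + (-9 + (-181)**2 - 9*(-181))) + 14544 = (-1399 + (-9 + 32761 + 1629)) + 14544 = (-1399 + 34381) + 14544 = 32982 + 14544 = 47526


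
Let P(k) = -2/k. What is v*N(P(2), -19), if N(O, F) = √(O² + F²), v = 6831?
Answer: 6831*√362 ≈ 1.2997e+5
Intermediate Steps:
N(O, F) = √(F² + O²)
v*N(P(2), -19) = 6831*√((-19)² + (-2/2)²) = 6831*√(361 + (-2*½)²) = 6831*√(361 + (-1)²) = 6831*√(361 + 1) = 6831*√362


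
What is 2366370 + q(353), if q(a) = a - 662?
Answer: 2366061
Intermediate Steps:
q(a) = -662 + a
2366370 + q(353) = 2366370 + (-662 + 353) = 2366370 - 309 = 2366061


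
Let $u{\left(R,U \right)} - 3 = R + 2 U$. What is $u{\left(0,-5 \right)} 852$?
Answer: $-5964$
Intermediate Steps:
$u{\left(R,U \right)} = 3 + R + 2 U$ ($u{\left(R,U \right)} = 3 + \left(R + 2 U\right) = 3 + R + 2 U$)
$u{\left(0,-5 \right)} 852 = \left(3 + 0 + 2 \left(-5\right)\right) 852 = \left(3 + 0 - 10\right) 852 = \left(-7\right) 852 = -5964$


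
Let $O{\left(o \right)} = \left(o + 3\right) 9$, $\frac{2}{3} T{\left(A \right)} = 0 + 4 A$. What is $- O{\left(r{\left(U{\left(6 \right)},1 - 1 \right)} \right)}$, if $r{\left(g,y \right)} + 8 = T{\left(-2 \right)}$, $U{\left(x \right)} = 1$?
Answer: $153$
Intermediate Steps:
$T{\left(A \right)} = 6 A$ ($T{\left(A \right)} = \frac{3 \left(0 + 4 A\right)}{2} = \frac{3 \cdot 4 A}{2} = 6 A$)
$r{\left(g,y \right)} = -20$ ($r{\left(g,y \right)} = -8 + 6 \left(-2\right) = -8 - 12 = -20$)
$O{\left(o \right)} = 27 + 9 o$ ($O{\left(o \right)} = \left(3 + o\right) 9 = 27 + 9 o$)
$- O{\left(r{\left(U{\left(6 \right)},1 - 1 \right)} \right)} = - (27 + 9 \left(-20\right)) = - (27 - 180) = \left(-1\right) \left(-153\right) = 153$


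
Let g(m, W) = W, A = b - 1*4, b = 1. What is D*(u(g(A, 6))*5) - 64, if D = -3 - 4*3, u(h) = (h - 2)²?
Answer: -1264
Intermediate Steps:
A = -3 (A = 1 - 1*4 = 1 - 4 = -3)
u(h) = (-2 + h)²
D = -15 (D = -3 - 12 = -15)
D*(u(g(A, 6))*5) - 64 = -15*(-2 + 6)²*5 - 64 = -15*4²*5 - 64 = -240*5 - 64 = -15*80 - 64 = -1200 - 64 = -1264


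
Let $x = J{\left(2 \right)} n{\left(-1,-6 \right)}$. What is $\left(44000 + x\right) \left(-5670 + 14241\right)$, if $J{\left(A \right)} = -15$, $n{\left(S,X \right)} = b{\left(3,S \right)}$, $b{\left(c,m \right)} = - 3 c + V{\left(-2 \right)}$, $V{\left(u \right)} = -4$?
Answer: $378795345$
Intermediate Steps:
$b{\left(c,m \right)} = -4 - 3 c$ ($b{\left(c,m \right)} = - 3 c - 4 = -4 - 3 c$)
$n{\left(S,X \right)} = -13$ ($n{\left(S,X \right)} = -4 - 9 = -13$)
$x = 195$ ($x = \left(-15\right) \left(-13\right) = 195$)
$\left(44000 + x\right) \left(-5670 + 14241\right) = \left(44000 + 195\right) \left(-5670 + 14241\right) = 44195 \cdot 8571 = 378795345$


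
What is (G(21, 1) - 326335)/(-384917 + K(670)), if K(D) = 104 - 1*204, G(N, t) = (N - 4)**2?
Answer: 108682/128339 ≈ 0.84684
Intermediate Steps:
G(N, t) = (-4 + N)**2
K(D) = -100 (K(D) = 104 - 204 = -100)
(G(21, 1) - 326335)/(-384917 + K(670)) = ((-4 + 21)**2 - 326335)/(-384917 - 100) = (17**2 - 326335)/(-385017) = (289 - 326335)*(-1/385017) = -326046*(-1/385017) = 108682/128339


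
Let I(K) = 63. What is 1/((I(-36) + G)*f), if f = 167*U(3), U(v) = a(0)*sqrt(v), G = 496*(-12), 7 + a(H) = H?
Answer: sqrt(3)/20652723 ≈ 8.3866e-8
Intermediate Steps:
a(H) = -7 + H
G = -5952
U(v) = -7*sqrt(v) (U(v) = (-7 + 0)*sqrt(v) = -7*sqrt(v))
f = -1169*sqrt(3) (f = 167*(-7*sqrt(3)) = -1169*sqrt(3) ≈ -2024.8)
1/((I(-36) + G)*f) = 1/((63 - 5952)*((-1169*sqrt(3)))) = (-sqrt(3)/3507)/(-5889) = -(-1)*sqrt(3)/20652723 = sqrt(3)/20652723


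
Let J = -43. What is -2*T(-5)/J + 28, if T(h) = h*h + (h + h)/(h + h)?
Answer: 1256/43 ≈ 29.209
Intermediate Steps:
T(h) = 1 + h² (T(h) = h² + (2*h)/((2*h)) = h² + (2*h)*(1/(2*h)) = h² + 1 = 1 + h²)
-2*T(-5)/J + 28 = -2*(1 + (-5)²)/(-43) + 28 = -2*(1 + 25)*(-1)/43 + 28 = -52*(-1)/43 + 28 = -2*(-26/43) + 28 = 52/43 + 28 = 1256/43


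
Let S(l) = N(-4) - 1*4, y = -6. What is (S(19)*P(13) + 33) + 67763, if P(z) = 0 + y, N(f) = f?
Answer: 67844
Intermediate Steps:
P(z) = -6 (P(z) = 0 - 6 = -6)
S(l) = -8 (S(l) = -4 - 1*4 = -4 - 4 = -8)
(S(19)*P(13) + 33) + 67763 = (-8*(-6) + 33) + 67763 = (48 + 33) + 67763 = 81 + 67763 = 67844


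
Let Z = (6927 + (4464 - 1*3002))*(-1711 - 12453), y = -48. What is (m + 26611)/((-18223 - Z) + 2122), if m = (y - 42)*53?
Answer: 21841/118805695 ≈ 0.00018384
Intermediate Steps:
Z = -118821796 (Z = (6927 + (4464 - 3002))*(-14164) = (6927 + 1462)*(-14164) = 8389*(-14164) = -118821796)
m = -4770 (m = (-48 - 42)*53 = -90*53 = -4770)
(m + 26611)/((-18223 - Z) + 2122) = (-4770 + 26611)/((-18223 - 1*(-118821796)) + 2122) = 21841/((-18223 + 118821796) + 2122) = 21841/(118803573 + 2122) = 21841/118805695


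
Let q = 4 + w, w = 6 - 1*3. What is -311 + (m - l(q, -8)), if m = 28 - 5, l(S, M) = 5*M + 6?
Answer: -254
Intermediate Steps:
w = 3 (w = 6 - 3 = 3)
q = 7 (q = 4 + 3 = 7)
l(S, M) = 6 + 5*M
m = 23
-311 + (m - l(q, -8)) = -311 + (23 - (6 + 5*(-8))) = -311 + (23 - (6 - 40)) = -311 + (23 - 1*(-34)) = -311 + (23 + 34) = -311 + 57 = -254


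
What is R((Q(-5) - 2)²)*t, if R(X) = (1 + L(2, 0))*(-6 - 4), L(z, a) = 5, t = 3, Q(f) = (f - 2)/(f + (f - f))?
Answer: -180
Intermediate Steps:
Q(f) = (-2 + f)/f (Q(f) = (-2 + f)/(f + 0) = (-2 + f)/f)
R(X) = -60 (R(X) = (1 + 5)*(-6 - 4) = 6*(-10) = -60)
R((Q(-5) - 2)²)*t = -60*3 = -180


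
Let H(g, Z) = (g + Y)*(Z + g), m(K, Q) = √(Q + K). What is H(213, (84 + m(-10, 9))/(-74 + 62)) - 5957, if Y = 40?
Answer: 46161 - 253*I/12 ≈ 46161.0 - 21.083*I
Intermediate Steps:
m(K, Q) = √(K + Q)
H(g, Z) = (40 + g)*(Z + g) (H(g, Z) = (g + 40)*(Z + g) = (40 + g)*(Z + g))
H(213, (84 + m(-10, 9))/(-74 + 62)) - 5957 = (213² + 40*((84 + √(-10 + 9))/(-74 + 62)) + 40*213 + ((84 + √(-10 + 9))/(-74 + 62))*213) - 5957 = (45369 + 40*((84 + √(-1))/(-12)) + 8520 + ((84 + √(-1))/(-12))*213) - 5957 = (45369 + 40*((84 + I)*(-1/12)) + 8520 + ((84 + I)*(-1/12))*213) - 5957 = (45369 + 40*(-7 - I/12) + 8520 + (-7 - I/12)*213) - 5957 = (45369 + (-280 - 10*I/3) + 8520 + (-1491 - 71*I/4)) - 5957 = (52118 - 253*I/12) - 5957 = 46161 - 253*I/12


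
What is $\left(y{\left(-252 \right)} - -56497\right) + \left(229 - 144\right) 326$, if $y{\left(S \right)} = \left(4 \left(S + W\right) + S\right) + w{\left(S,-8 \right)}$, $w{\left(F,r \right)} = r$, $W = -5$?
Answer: $82919$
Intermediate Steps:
$y{\left(S \right)} = -28 + 5 S$ ($y{\left(S \right)} = \left(4 \left(S - 5\right) + S\right) - 8 = \left(4 \left(-5 + S\right) + S\right) - 8 = \left(\left(-20 + 4 S\right) + S\right) - 8 = \left(-20 + 5 S\right) - 8 = -28 + 5 S$)
$\left(y{\left(-252 \right)} - -56497\right) + \left(229 - 144\right) 326 = \left(\left(-28 + 5 \left(-252\right)\right) - -56497\right) + \left(229 - 144\right) 326 = \left(\left(-28 - 1260\right) + 56497\right) + 85 \cdot 326 = \left(-1288 + 56497\right) + 27710 = 55209 + 27710 = 82919$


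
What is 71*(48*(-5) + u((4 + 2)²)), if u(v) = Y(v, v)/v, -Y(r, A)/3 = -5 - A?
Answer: -201569/12 ≈ -16797.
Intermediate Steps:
Y(r, A) = 15 + 3*A (Y(r, A) = -3*(-5 - A) = 15 + 3*A)
u(v) = (15 + 3*v)/v
71*(48*(-5) + u((4 + 2)²)) = 71*(48*(-5) + (3 + 15/((4 + 2)²))) = 71*(-240 + (3 + 15/(6²))) = 71*(-240 + (3 + 15/36)) = 71*(-240 + (3 + 15*(1/36))) = 71*(-240 + (3 + 5/12)) = 71*(-240 + 41/12) = 71*(-2839/12) = -201569/12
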